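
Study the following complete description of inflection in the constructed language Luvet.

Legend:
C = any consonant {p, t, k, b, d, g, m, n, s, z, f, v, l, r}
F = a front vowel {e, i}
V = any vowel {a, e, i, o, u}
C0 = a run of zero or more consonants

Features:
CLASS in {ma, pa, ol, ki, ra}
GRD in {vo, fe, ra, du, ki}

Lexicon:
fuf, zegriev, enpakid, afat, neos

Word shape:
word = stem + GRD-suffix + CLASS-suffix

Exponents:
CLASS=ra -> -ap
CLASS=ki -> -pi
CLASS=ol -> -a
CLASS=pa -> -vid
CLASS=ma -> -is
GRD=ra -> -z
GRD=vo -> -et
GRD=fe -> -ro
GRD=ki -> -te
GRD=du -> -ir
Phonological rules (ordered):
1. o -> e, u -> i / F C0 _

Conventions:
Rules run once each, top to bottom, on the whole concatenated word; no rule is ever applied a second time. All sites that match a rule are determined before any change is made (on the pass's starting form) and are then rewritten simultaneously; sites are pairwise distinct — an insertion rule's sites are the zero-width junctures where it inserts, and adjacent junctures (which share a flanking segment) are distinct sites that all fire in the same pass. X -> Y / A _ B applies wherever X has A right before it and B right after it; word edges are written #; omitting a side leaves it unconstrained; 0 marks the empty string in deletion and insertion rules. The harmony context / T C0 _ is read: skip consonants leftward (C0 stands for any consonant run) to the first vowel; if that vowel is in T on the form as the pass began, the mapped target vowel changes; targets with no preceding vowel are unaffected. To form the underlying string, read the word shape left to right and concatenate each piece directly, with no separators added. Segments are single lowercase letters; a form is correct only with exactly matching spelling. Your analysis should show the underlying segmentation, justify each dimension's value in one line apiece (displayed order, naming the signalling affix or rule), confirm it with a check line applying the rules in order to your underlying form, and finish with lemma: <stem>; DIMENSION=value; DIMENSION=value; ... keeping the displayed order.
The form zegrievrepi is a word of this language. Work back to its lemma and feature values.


underlying: zegriev-ro-pi
CLASS=ki - signalled by the affix -pi
GRD=fe - signalled by the affix -ro
check: zegrievropi -> zegrievrepi
lemma: zegriev; CLASS=ki; GRD=fe


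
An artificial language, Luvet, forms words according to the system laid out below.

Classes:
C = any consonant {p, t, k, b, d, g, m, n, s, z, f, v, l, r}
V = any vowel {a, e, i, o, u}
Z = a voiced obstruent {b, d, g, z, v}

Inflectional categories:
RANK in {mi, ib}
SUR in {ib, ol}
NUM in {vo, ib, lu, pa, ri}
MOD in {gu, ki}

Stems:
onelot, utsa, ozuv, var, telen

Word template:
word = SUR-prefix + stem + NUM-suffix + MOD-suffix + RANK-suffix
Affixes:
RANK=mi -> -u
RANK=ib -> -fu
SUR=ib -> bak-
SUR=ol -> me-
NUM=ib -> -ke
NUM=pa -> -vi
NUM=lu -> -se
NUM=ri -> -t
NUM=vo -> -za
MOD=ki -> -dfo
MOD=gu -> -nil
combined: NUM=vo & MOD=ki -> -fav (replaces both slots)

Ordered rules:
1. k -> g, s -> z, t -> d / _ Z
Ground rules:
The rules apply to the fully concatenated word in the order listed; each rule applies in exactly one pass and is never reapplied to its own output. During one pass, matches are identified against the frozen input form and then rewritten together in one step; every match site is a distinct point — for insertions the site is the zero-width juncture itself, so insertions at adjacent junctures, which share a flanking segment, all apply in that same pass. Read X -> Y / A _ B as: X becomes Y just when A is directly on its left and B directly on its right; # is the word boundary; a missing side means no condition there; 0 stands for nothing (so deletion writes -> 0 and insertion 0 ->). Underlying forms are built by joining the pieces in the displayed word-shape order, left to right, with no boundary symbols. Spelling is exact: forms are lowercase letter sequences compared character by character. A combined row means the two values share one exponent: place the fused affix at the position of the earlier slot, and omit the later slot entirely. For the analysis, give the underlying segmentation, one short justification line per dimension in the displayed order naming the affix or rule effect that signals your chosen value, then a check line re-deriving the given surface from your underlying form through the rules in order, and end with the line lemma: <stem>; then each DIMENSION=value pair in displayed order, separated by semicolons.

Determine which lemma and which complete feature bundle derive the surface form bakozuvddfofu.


underlying: bak-ozuv-t-dfo-fu
RANK=ib - signalled by the affix -fu
SUR=ib - signalled by the affix bak-
NUM=ri - signalled by the affix -t
MOD=ki - signalled by the affix -dfo
check: bakozuvtdfofu -> bakozuvddfofu
lemma: ozuv; RANK=ib; SUR=ib; NUM=ri; MOD=ki


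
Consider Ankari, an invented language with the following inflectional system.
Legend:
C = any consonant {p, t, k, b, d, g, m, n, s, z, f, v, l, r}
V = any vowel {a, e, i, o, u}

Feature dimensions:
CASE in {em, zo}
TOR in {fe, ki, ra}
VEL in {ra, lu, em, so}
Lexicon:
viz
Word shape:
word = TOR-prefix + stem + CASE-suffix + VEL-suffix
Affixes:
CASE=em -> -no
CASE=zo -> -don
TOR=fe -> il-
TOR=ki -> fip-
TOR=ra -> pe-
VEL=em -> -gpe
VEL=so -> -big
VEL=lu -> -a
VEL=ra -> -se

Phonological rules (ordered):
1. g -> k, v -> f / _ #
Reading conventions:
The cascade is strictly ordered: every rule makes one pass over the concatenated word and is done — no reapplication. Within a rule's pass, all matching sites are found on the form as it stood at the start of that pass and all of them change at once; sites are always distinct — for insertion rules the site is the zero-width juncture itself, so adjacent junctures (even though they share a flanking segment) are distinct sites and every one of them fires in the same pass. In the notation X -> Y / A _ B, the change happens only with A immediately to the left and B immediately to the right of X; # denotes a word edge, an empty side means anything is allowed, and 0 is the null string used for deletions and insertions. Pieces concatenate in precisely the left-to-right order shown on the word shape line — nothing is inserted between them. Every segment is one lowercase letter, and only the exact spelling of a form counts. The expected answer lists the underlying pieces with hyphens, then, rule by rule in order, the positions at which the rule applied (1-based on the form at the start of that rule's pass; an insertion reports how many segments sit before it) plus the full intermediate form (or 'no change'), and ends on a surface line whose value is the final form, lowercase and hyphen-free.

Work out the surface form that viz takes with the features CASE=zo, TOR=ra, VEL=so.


underlying: pe-viz-don-big
1. g -> k, v -> f / _ #: fires at position(s) 11: pevizdonbik
surface: pevizdonbik


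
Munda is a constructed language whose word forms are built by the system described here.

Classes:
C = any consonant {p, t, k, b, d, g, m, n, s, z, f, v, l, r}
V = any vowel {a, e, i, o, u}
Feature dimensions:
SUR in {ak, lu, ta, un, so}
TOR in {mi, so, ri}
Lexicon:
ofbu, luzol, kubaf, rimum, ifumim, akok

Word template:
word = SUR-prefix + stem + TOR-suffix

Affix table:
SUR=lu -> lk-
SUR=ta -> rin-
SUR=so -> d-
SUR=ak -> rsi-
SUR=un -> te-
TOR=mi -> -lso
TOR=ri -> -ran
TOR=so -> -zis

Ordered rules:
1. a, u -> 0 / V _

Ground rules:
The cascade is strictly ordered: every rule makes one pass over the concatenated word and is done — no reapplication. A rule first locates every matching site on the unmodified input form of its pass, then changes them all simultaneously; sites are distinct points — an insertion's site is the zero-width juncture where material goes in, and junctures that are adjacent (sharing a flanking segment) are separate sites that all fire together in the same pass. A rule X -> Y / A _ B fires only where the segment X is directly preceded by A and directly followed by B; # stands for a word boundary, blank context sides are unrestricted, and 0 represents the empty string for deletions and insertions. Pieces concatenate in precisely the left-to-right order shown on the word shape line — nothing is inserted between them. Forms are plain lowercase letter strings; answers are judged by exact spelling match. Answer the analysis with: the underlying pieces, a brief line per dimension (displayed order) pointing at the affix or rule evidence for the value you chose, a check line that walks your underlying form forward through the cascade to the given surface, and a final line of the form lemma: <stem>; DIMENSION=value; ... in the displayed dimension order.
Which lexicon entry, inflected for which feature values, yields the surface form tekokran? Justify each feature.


underlying: te-akok-ran
SUR=un - signalled by the affix te-
TOR=ri - signalled by the affix -ran
check: teakokran -> tekokran
lemma: akok; SUR=un; TOR=ri


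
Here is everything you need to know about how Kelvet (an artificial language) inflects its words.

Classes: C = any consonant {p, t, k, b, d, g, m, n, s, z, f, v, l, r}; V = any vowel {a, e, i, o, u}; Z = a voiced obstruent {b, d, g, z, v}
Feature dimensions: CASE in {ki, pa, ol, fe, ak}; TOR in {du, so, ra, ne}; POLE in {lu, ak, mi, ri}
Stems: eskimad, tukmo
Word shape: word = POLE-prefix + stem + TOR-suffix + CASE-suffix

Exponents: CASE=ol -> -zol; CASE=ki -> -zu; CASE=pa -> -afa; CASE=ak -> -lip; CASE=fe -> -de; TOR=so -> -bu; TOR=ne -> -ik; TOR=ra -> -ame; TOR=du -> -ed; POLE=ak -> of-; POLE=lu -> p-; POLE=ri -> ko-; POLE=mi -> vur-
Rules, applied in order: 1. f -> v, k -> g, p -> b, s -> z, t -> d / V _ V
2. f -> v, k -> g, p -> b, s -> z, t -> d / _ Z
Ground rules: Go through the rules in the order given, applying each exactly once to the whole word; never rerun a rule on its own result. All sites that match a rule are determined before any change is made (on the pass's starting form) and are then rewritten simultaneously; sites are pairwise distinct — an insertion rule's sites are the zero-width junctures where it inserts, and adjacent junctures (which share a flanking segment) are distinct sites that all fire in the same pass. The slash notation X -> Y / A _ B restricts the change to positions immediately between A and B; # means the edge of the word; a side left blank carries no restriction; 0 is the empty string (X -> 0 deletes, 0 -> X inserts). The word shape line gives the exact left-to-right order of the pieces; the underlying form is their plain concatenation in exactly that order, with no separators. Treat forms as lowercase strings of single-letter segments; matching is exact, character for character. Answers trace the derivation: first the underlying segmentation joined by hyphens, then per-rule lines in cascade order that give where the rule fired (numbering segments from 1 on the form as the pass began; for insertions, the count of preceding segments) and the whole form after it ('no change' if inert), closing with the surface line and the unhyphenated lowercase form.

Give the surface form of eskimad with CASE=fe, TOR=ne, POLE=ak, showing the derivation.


underlying: of-eskimad-ik-de
1. f -> v, k -> g, p -> b, s -> z, t -> d / V _ V: fires at position(s) 2: oveskimadikde
2. f -> v, k -> g, p -> b, s -> z, t -> d / _ Z: fires at position(s) 11: oveskimadigde
surface: oveskimadigde


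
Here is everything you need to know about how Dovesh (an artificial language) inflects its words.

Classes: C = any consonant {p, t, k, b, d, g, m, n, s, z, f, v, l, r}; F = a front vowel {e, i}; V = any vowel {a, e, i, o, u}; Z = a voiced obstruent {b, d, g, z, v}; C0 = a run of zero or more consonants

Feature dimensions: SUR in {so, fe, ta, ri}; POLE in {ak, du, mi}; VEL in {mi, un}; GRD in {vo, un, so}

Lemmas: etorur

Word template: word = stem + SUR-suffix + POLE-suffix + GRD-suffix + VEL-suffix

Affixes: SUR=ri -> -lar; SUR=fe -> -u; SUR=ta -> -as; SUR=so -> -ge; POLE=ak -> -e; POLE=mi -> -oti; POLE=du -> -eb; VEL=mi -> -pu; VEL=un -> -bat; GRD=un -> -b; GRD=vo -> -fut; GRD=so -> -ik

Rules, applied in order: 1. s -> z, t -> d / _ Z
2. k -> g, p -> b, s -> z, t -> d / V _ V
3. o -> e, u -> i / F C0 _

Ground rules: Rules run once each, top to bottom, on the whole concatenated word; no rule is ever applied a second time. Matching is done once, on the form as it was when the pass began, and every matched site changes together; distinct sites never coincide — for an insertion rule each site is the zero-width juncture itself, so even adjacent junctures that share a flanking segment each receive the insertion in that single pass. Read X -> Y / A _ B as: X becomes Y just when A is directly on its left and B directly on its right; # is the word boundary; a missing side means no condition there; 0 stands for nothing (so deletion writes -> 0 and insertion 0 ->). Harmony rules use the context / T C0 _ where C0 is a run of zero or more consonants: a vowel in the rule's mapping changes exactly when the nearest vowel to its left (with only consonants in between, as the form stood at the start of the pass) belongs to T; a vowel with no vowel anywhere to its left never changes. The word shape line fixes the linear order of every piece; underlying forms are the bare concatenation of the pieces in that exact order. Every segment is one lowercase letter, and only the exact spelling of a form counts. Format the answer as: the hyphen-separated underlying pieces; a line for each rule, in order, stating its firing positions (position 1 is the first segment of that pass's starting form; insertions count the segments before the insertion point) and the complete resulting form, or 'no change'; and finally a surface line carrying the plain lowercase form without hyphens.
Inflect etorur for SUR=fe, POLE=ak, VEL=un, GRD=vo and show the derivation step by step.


underlying: etorur-u-e-fut-bat
1. s -> z, t -> d / _ Z: fires at position(s) 11: etoruruefudbat
2. k -> g, p -> b, s -> z, t -> d / V _ V: fires at position(s) 2: edoruruefudbat
3. o -> e, u -> i / F C0 _: fires at position(s) 3, 10: ederuruefidbat
surface: ederuruefidbat


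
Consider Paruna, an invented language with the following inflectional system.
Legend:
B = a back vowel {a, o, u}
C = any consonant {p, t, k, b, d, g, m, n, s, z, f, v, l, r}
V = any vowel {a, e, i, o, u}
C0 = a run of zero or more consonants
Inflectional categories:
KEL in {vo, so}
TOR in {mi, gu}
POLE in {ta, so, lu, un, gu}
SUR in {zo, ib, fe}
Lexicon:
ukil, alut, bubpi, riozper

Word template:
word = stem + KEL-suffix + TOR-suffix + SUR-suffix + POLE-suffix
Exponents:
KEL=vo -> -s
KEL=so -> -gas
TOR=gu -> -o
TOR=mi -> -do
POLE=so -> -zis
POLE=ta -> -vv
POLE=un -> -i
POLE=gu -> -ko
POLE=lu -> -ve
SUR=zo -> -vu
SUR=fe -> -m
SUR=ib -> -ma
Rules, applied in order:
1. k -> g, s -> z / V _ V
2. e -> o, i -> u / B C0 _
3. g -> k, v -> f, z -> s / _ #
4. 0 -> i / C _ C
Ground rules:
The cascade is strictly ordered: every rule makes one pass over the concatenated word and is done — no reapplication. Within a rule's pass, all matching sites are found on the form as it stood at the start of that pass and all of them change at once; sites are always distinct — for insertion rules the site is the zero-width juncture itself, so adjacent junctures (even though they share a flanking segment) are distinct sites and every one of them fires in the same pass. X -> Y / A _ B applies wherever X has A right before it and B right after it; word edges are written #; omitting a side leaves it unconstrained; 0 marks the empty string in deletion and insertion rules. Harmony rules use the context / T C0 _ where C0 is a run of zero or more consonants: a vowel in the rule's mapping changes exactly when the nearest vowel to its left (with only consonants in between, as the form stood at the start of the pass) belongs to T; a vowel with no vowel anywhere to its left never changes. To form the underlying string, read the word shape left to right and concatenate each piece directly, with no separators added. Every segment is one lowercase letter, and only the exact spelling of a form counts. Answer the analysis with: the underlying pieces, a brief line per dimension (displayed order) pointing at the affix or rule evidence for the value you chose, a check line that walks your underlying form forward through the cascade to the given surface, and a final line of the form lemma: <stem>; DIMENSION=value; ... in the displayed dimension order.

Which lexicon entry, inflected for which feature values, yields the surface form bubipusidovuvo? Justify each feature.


underlying: bubpi-s-do-vu-ve
KEL=vo - signalled by the affix -s
TOR=mi - signalled by the affix -do
POLE=lu - signalled by the affix -ve
SUR=zo - signalled by the affix -vu
check: bubpisdovuve -> bubpisdovuve -> bubpusdovuvo -> bubpusdovuvo -> bubipusidovuvo
lemma: bubpi; KEL=vo; TOR=mi; POLE=lu; SUR=zo


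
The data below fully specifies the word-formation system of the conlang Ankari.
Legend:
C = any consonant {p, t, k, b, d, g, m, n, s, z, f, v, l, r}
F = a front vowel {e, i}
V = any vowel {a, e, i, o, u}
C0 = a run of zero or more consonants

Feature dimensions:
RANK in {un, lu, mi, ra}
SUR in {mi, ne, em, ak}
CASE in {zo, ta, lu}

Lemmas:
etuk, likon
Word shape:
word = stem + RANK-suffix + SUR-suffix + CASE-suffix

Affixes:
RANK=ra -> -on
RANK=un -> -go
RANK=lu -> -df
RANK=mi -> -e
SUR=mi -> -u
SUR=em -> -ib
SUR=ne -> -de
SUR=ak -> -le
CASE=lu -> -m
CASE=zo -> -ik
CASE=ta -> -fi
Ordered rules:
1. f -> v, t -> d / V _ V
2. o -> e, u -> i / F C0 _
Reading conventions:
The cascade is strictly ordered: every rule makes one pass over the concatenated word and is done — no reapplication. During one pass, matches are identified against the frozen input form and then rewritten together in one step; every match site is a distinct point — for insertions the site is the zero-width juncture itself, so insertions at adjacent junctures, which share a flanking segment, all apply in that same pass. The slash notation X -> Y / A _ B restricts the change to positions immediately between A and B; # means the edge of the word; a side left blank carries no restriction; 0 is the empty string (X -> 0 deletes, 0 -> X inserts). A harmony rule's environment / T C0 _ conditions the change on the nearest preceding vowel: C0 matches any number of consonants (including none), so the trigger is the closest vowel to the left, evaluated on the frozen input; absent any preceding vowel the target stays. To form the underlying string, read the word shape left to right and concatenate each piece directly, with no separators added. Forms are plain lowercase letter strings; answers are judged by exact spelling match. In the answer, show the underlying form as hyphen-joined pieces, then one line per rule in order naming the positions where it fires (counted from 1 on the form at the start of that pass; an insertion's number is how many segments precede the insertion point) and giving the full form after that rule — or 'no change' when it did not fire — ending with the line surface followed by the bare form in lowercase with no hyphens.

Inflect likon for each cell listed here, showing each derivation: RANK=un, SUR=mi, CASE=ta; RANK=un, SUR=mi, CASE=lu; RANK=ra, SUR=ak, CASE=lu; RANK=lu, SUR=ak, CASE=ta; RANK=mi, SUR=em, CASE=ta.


cell RANK=un, SUR=mi, CASE=ta:
underlying: likon-go-u-fi
1. f -> v, t -> d / V _ V: fires at position(s) 9: likongouvi
2. o -> e, u -> i / F C0 _: fires at position(s) 4: likengouvi
surface: likengouvi

cell RANK=un, SUR=mi, CASE=lu:
underlying: likon-go-u-m
1. f -> v, t -> d / V _ V: no change
2. o -> e, u -> i / F C0 _: fires at position(s) 4: likengoum
surface: likengoum

cell RANK=ra, SUR=ak, CASE=lu:
underlying: likon-on-le-m
1. f -> v, t -> d / V _ V: no change
2. o -> e, u -> i / F C0 _: fires at position(s) 4: likenonlem
surface: likenonlem

cell RANK=lu, SUR=ak, CASE=ta:
underlying: likon-df-le-fi
1. f -> v, t -> d / V _ V: fires at position(s) 10: likondflevi
2. o -> e, u -> i / F C0 _: fires at position(s) 4: likendflevi
surface: likendflevi

cell RANK=mi, SUR=em, CASE=ta:
underlying: likon-e-ib-fi
1. f -> v, t -> d / V _ V: no change
2. o -> e, u -> i / F C0 _: fires at position(s) 4: likeneibfi
surface: likeneibfi


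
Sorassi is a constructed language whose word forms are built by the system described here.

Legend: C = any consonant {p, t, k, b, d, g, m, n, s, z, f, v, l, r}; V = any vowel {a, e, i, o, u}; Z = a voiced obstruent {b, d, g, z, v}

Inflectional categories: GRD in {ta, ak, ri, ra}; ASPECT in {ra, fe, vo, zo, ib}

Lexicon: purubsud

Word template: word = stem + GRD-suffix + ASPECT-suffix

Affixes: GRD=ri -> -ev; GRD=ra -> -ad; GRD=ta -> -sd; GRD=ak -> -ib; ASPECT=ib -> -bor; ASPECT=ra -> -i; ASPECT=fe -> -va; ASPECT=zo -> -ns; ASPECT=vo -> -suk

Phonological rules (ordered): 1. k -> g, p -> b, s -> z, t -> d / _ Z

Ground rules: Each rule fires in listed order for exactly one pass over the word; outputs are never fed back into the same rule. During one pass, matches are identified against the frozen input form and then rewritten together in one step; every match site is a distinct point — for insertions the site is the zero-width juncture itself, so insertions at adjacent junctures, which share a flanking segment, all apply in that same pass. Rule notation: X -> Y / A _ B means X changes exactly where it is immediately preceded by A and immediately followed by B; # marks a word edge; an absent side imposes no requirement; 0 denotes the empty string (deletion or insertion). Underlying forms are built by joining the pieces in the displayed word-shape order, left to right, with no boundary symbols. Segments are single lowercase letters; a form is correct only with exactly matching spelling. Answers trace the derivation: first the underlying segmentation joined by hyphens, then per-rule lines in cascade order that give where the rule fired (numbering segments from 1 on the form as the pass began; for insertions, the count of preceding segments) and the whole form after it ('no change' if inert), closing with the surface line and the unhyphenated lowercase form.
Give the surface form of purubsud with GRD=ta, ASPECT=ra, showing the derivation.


underlying: purubsud-sd-i
1. k -> g, p -> b, s -> z, t -> d / _ Z: fires at position(s) 9: purubsudzdi
surface: purubsudzdi


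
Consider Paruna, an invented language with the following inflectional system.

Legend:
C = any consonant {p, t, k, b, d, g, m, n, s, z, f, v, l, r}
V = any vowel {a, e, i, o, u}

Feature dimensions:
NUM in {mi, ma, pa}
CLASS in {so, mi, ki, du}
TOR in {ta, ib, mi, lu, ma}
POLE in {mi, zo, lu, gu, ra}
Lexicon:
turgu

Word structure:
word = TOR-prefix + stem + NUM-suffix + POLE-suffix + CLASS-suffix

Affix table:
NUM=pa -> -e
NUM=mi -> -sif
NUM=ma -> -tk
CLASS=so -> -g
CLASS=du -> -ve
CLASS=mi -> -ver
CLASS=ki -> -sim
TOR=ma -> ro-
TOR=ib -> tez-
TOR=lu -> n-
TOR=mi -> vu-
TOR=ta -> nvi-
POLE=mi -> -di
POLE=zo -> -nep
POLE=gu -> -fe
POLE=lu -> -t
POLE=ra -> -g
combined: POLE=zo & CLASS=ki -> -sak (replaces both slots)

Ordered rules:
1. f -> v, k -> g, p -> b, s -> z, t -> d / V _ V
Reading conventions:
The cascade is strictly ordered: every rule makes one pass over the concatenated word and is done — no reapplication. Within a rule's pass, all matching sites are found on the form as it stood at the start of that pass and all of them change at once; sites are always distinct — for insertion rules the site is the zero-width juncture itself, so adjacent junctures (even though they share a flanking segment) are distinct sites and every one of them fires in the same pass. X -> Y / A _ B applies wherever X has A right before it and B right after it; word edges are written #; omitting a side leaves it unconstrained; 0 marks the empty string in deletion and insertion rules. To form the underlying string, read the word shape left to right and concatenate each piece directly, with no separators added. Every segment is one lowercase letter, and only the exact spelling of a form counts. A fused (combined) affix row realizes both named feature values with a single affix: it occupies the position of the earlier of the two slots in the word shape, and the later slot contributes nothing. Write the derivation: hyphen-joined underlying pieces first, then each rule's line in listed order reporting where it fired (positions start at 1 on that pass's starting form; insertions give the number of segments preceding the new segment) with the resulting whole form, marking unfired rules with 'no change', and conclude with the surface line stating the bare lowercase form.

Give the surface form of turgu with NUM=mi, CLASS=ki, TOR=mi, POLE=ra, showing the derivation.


underlying: vu-turgu-sif-g-sim
1. f -> v, k -> g, p -> b, s -> z, t -> d / V _ V: fires at position(s) 3, 8: vudurguzifgsim
surface: vudurguzifgsim


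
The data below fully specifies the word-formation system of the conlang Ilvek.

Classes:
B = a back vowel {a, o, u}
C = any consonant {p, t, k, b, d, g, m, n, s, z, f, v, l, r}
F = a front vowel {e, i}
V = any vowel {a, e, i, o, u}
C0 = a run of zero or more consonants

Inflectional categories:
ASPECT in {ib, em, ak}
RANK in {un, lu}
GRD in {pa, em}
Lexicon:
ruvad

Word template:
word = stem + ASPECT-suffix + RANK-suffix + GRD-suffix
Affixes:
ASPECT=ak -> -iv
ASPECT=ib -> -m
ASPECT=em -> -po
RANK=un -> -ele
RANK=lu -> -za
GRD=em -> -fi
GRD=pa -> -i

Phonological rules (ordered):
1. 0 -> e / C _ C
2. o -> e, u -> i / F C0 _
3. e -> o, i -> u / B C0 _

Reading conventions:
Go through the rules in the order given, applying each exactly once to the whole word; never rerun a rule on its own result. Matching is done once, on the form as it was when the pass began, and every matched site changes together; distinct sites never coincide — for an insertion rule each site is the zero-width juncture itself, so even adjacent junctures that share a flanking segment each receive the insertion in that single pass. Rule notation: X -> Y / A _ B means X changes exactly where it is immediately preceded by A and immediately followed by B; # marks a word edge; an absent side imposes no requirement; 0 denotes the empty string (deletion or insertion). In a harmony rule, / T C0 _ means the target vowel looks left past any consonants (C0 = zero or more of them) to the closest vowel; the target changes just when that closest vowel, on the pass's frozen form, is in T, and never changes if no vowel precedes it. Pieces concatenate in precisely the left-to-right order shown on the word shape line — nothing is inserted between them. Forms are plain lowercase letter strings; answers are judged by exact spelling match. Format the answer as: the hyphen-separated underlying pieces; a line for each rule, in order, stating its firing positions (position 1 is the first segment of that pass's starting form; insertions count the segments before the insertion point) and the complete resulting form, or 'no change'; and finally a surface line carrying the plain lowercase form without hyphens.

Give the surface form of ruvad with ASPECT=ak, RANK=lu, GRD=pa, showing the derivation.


underlying: ruvad-iv-za-i
1. 0 -> e / C _ C: inserts after position(s) 7: ruvadivezai
2. o -> e, u -> i / F C0 _: no change
3. e -> o, i -> u / B C0 _: fires at position(s) 6, 11: ruvaduvezau
surface: ruvaduvezau


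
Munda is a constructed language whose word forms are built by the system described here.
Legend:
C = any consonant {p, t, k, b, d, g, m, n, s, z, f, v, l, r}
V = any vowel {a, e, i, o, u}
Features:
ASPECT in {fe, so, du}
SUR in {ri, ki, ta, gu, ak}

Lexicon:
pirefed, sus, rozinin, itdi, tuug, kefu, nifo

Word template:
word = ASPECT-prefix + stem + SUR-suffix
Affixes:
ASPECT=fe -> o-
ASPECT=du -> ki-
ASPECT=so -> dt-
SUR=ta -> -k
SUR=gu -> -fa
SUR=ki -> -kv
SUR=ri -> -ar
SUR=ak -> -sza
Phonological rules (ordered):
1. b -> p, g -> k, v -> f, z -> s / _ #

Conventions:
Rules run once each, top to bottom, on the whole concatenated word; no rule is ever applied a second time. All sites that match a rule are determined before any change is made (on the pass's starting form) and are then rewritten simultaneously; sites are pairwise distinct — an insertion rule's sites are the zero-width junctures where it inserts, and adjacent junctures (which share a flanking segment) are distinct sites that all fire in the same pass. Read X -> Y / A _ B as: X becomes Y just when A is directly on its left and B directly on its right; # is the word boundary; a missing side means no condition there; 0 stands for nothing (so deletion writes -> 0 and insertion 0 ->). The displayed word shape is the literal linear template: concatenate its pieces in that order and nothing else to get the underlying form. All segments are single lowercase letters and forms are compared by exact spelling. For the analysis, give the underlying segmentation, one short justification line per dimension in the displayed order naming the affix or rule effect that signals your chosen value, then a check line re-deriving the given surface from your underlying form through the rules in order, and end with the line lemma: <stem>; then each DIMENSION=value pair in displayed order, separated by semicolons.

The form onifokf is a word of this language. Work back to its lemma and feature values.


underlying: o-nifo-kv
ASPECT=fe - signalled by the affix o-
SUR=ki - signalled by the affix -kv
check: onifokv -> onifokf
lemma: nifo; ASPECT=fe; SUR=ki


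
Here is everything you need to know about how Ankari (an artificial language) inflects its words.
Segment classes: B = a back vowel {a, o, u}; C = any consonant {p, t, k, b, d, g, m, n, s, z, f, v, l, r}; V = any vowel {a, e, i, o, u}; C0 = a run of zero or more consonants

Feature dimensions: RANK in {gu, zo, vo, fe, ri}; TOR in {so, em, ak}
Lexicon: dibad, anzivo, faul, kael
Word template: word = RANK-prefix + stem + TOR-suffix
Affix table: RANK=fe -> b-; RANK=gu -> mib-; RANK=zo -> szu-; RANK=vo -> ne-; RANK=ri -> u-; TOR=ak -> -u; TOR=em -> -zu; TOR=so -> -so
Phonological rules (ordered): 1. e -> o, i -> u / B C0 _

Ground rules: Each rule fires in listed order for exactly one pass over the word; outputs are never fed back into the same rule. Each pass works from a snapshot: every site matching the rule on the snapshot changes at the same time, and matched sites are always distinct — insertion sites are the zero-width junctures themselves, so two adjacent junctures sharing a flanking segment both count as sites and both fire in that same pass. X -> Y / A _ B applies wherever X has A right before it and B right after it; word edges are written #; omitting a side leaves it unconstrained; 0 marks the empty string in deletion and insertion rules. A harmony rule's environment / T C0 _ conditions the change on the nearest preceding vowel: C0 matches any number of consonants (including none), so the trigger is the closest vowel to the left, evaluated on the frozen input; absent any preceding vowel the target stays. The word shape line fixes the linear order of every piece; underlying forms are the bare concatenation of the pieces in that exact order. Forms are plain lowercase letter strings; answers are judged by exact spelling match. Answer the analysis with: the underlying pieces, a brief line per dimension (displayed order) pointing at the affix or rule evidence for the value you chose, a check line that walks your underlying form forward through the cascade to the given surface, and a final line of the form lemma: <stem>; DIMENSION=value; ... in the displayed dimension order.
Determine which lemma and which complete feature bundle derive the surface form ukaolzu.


underlying: u-kael-zu
RANK=ri - signalled by the affix u-
TOR=em - signalled by the affix -zu
check: ukaelzu -> ukaolzu
lemma: kael; RANK=ri; TOR=em


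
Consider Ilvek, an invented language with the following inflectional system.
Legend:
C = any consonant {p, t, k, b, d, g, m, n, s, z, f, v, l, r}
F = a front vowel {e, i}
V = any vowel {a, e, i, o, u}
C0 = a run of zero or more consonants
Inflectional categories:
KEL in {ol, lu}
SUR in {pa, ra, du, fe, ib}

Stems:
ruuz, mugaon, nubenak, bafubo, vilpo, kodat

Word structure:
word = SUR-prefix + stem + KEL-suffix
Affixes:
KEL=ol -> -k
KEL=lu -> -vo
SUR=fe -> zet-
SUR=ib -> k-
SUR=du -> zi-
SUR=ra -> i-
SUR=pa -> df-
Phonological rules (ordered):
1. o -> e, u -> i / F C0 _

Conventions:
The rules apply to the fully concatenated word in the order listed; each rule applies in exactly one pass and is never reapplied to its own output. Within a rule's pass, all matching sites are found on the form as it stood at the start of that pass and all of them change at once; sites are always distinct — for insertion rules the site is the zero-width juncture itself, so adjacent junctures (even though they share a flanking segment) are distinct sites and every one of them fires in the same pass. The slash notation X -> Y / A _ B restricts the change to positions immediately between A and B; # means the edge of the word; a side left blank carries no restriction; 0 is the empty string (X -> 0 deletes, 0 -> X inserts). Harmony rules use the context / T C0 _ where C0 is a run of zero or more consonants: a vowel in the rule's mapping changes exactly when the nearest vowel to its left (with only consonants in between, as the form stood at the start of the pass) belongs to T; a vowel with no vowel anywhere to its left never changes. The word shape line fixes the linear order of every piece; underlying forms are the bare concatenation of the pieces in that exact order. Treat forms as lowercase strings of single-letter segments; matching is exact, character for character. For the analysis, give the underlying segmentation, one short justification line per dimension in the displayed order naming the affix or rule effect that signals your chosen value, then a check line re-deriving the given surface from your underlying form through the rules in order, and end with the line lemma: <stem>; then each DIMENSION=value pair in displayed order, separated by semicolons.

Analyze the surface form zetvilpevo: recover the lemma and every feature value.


underlying: zet-vilpo-vo
KEL=lu - signalled by the affix -vo
SUR=fe - signalled by the affix zet-
check: zetvilpovo -> zetvilpevo
lemma: vilpo; KEL=lu; SUR=fe


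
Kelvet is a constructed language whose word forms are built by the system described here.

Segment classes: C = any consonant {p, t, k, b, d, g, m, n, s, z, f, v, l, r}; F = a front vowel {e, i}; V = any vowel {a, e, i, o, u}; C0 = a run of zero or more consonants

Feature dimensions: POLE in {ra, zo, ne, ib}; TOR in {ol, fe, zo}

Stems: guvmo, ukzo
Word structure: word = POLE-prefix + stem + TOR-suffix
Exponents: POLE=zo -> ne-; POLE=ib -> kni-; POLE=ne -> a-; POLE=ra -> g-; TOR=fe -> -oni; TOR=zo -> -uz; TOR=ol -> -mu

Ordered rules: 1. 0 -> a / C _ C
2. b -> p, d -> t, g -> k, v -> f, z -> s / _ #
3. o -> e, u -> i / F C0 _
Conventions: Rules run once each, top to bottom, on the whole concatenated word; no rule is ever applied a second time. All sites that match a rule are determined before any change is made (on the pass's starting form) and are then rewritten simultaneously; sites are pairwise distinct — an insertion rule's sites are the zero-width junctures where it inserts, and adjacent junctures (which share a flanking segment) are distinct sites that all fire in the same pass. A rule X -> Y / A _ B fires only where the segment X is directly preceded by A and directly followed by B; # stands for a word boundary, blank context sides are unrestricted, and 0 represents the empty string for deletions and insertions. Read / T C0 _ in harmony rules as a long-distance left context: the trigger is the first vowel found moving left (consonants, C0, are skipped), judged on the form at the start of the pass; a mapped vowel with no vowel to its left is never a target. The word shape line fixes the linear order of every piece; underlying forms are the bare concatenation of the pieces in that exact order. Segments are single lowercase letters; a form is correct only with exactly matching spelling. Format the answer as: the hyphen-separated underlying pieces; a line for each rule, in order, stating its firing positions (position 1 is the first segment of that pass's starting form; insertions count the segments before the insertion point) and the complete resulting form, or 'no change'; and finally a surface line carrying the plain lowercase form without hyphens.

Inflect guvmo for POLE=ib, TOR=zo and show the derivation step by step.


underlying: kni-guvmo-uz
1. 0 -> a / C _ C: inserts after position(s) 1, 6: kaniguvamouz
2. b -> p, d -> t, g -> k, v -> f, z -> s / _ #: fires at position(s) 12: kaniguvamous
3. o -> e, u -> i / F C0 _: fires at position(s) 6: kanigivamous
surface: kanigivamous


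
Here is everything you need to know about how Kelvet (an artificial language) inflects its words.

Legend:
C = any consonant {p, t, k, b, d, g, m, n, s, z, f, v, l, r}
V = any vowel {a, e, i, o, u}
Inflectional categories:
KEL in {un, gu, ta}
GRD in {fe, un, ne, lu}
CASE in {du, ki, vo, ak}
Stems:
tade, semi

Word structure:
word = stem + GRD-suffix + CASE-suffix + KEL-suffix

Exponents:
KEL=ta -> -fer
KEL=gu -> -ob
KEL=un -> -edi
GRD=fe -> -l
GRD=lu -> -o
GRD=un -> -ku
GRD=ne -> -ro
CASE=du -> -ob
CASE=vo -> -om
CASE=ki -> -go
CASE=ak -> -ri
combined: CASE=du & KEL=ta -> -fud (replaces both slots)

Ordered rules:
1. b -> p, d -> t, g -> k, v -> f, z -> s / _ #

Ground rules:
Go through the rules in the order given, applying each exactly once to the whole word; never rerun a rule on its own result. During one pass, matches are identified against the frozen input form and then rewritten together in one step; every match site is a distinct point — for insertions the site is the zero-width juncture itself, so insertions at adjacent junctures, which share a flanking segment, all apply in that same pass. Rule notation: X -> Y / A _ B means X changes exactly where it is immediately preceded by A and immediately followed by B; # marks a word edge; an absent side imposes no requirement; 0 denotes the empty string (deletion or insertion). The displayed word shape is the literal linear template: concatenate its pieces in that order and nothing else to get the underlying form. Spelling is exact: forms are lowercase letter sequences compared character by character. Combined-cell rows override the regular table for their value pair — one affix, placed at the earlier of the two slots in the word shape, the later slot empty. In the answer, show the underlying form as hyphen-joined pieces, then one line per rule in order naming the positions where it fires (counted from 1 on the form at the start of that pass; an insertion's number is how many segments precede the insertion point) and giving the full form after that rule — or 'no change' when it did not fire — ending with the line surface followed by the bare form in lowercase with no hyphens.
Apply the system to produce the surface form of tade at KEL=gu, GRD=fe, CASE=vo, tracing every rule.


underlying: tade-l-om-ob
1. b -> p, d -> t, g -> k, v -> f, z -> s / _ #: fires at position(s) 9: tadelomop
surface: tadelomop


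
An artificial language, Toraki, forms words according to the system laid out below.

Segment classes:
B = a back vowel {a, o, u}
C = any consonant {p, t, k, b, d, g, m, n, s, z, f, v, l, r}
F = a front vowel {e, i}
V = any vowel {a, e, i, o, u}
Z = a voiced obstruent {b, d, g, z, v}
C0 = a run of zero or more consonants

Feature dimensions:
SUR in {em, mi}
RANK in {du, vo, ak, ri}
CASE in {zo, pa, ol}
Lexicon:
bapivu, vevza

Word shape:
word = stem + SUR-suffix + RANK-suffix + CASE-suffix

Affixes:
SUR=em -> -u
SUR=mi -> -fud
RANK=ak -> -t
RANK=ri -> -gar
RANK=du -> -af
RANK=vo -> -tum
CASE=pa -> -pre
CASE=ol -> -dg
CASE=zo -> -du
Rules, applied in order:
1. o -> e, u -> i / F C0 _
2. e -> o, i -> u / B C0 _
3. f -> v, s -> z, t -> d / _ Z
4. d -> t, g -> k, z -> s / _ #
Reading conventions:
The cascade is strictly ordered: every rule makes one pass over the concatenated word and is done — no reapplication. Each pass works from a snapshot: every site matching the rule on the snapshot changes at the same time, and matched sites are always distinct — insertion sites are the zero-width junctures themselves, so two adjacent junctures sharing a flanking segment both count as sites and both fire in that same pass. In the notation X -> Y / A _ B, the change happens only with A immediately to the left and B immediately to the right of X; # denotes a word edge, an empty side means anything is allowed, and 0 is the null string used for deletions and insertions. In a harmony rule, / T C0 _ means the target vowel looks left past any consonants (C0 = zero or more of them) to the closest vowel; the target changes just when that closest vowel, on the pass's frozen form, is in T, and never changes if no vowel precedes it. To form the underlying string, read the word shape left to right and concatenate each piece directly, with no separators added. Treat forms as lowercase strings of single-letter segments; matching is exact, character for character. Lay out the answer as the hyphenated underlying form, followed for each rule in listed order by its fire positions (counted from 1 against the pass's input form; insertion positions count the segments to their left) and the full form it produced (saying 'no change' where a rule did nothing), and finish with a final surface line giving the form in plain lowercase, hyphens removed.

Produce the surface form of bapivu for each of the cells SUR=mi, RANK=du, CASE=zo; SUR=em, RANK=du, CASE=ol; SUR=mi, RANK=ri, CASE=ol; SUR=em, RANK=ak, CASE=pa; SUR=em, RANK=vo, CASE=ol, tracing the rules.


cell SUR=mi, RANK=du, CASE=zo:
underlying: bapivu-fud-af-du
1. o -> e, u -> i / F C0 _: fires at position(s) 6: bapivifudafdu
2. e -> o, i -> u / B C0 _: fires at position(s) 4: bapuvifudafdu
3. f -> v, s -> z, t -> d / _ Z: fires at position(s) 11: bapuvifudavdu
4. d -> t, g -> k, z -> s / _ #: no change
surface: bapuvifudavdu

cell SUR=em, RANK=du, CASE=ol:
underlying: bapivu-u-af-dg
1. o -> e, u -> i / F C0 _: fires at position(s) 6: bapiviuafdg
2. e -> o, i -> u / B C0 _: fires at position(s) 4: bapuviuafdg
3. f -> v, s -> z, t -> d / _ Z: fires at position(s) 9: bapuviuavdg
4. d -> t, g -> k, z -> s / _ #: fires at position(s) 11: bapuviuavdk
surface: bapuviuavdk

cell SUR=mi, RANK=ri, CASE=ol:
underlying: bapivu-fud-gar-dg
1. o -> e, u -> i / F C0 _: fires at position(s) 6: bapivifudgardg
2. e -> o, i -> u / B C0 _: fires at position(s) 4: bapuvifudgardg
3. f -> v, s -> z, t -> d / _ Z: no change
4. d -> t, g -> k, z -> s / _ #: fires at position(s) 14: bapuvifudgardk
surface: bapuvifudgardk

cell SUR=em, RANK=ak, CASE=pa:
underlying: bapivu-u-t-pre
1. o -> e, u -> i / F C0 _: fires at position(s) 6: bapiviutpre
2. e -> o, i -> u / B C0 _: fires at position(s) 4, 11: bapuviutpro
3. f -> v, s -> z, t -> d / _ Z: no change
4. d -> t, g -> k, z -> s / _ #: no change
surface: bapuviutpro

cell SUR=em, RANK=vo, CASE=ol:
underlying: bapivu-u-tum-dg
1. o -> e, u -> i / F C0 _: fires at position(s) 6: bapiviutumdg
2. e -> o, i -> u / B C0 _: fires at position(s) 4: bapuviutumdg
3. f -> v, s -> z, t -> d / _ Z: no change
4. d -> t, g -> k, z -> s / _ #: fires at position(s) 12: bapuviutumdk
surface: bapuviutumdk
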